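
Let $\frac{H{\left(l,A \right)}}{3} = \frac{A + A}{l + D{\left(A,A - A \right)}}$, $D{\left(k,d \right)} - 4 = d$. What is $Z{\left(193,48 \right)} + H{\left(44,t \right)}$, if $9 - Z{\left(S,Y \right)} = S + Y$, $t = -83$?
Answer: $- \frac{1939}{8} \approx -242.38$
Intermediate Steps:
$D{\left(k,d \right)} = 4 + d$
$H{\left(l,A \right)} = \frac{6 A}{4 + l}$ ($H{\left(l,A \right)} = 3 \frac{A + A}{l + \left(4 + \left(A - A\right)\right)} = 3 \frac{2 A}{l + \left(4 + 0\right)} = 3 \frac{2 A}{l + 4} = 3 \frac{2 A}{4 + l} = \frac{6 A}{4 + l}$)
$Z{\left(S,Y \right)} = 9 - S - Y$ ($Z{\left(S,Y \right)} = 9 - \left(S + Y\right) = 9 - S - Y$)
$Z{\left(193,48 \right)} + H{\left(44,t \right)} = \left(9 - 193 - 48\right) + 6 \left(-83\right) \frac{1}{4 + 44} = \left(9 - 193 - 48\right) + 6 \left(-83\right) \frac{1}{48} = -232 + 6 \left(-83\right) \frac{1}{48} = -232 - \frac{83}{8} = - \frac{1939}{8}$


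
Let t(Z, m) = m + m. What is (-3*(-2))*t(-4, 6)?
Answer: 72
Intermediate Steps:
t(Z, m) = 2*m
(-3*(-2))*t(-4, 6) = (-3*(-2))*(2*6) = 6*12 = 72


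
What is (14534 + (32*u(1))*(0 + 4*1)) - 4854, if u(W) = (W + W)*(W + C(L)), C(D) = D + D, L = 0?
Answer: 9936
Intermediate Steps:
C(D) = 2*D
u(W) = 2*W² (u(W) = (W + W)*(W + 2*0) = (2*W)*(W + 0) = (2*W)*W = 2*W²)
(14534 + (32*u(1))*(0 + 4*1)) - 4854 = (14534 + (32*(2*1²))*(0 + 4*1)) - 4854 = (14534 + (32*(2*1))*(0 + 4)) - 4854 = (14534 + (32*2)*4) - 4854 = (14534 + 64*4) - 4854 = (14534 + 256) - 4854 = 14790 - 4854 = 9936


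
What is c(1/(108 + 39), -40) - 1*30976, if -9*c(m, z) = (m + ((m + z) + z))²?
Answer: -6162494020/194481 ≈ -31687.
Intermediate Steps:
c(m, z) = -(2*m + 2*z)²/9 (c(m, z) = -(m + ((m + z) + z))²/9 = -(m + (m + 2*z))²/9 = -(2*m + 2*z)²/9)
c(1/(108 + 39), -40) - 1*30976 = -4*(1/(108 + 39) - 40)²/9 - 1*30976 = -4*(1/147 - 40)²/9 - 30976 = -4*(-5879/147)²/9 - 30976 = -4/9*34562641/21609 - 30976 = -138250564/194481 - 30976 = -6162494020/194481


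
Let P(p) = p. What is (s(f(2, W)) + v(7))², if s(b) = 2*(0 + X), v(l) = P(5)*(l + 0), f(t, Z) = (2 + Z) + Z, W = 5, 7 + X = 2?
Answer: 625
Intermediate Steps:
X = -5 (X = -7 + 2 = -5)
f(t, Z) = 2 + 2*Z
v(l) = 5*l (v(l) = 5*(l + 0) = 5*l)
s(b) = -10 (s(b) = 2*(0 - 5) = 2*(-5) = -10)
(s(f(2, W)) + v(7))² = (-10 + 5*7)² = (-10 + 35)² = 25² = 625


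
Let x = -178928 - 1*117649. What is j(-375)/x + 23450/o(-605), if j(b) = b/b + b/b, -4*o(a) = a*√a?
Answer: -2/296577 - 3752*I*√5/1331 ≈ -6.7436e-6 - 6.3033*I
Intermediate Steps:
x = -296577 (x = -178928 - 117649 = -296577)
o(a) = -a^(3/2)/4 (o(a) = -a*√a/4 = -a^(3/2)/4)
j(b) = 2 (j(b) = 1 + 1 = 2)
j(-375)/x + 23450/o(-605) = 2/(-296577) + 23450/((-(-6655)*I*√5/4)) = 2*(-1/296577) + 23450/((-(-6655)*I*√5/4)) = -2/296577 + 23450/((6655*I*√5/4)) = -2/296577 + 23450*(-4*I*√5/33275) = -2/296577 - 3752*I*√5/1331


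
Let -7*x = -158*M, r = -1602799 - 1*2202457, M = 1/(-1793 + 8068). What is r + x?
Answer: -167145869642/43925 ≈ -3.8053e+6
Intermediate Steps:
M = 1/6275 ≈ 0.00015936
r = -3805256 (r = -1602799 - 2202457 = -3805256)
x = 158/43925 (x = -(-158)/(7*6275) = -⅐*(-158/6275) = 158/43925 ≈ 0.0035970)
r + x = -3805256 + 158/43925 = -167145869642/43925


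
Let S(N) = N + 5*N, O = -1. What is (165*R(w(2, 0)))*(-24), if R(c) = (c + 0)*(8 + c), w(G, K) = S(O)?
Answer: 47520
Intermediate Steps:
S(N) = 6*N
w(G, K) = -6 (w(G, K) = 6*(-1) = -6)
R(c) = c*(8 + c)
(165*R(w(2, 0)))*(-24) = (165*(-6*(8 - 6)))*(-24) = (165*(-6*2))*(-24) = (165*(-12))*(-24) = -1980*(-24) = 47520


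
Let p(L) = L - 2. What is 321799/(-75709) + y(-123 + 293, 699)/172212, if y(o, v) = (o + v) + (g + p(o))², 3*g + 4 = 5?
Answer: -239429518339/58670992386 ≈ -4.0809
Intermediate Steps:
g = ⅓ (g = -4/3 + (⅓)*5 = -4/3 + 5/3 = ⅓ ≈ 0.33333)
p(L) = -2 + L
y(o, v) = o + v + (-5/3 + o)² (y(o, v) = (o + v) + (⅓ + (-2 + o))² = (o + v) + (-5/3 + o)² = o + v + (-5/3 + o)²)
321799/(-75709) + y(-123 + 293, 699)/172212 = 321799/(-75709) + ((-123 + 293) + 699 + (-5 + 3*(-123 + 293))²/9)/172212 = 321799*(-1/75709) + (170 + 699 + (-5 + 3*170)²/9)*(1/172212) = -321799/75709 + (170 + 699 + (-5 + 510)²/9)*(1/172212) = -321799/75709 + (170 + 699 + (⅑)*505²)*(1/172212) = -321799/75709 + (170 + 699 + (⅑)*255025)*(1/172212) = -321799/75709 + (170 + 699 + 255025/9)*(1/172212) = -321799/75709 + (262846/9)*(1/172212) = -321799/75709 + 131423/774954 = -239429518339/58670992386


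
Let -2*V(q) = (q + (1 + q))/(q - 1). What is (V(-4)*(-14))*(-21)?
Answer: -1029/5 ≈ -205.80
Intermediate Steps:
V(q) = -(1 + 2*q)/(2*(-1 + q)) (V(q) = -(q + (1 + q))/(2*(q - 1)) = -(1 + 2*q)/(2*(-1 + q)))
(V(-4)*(-14))*(-21) = (((-½ - 1*(-4))/(-1 - 4))*(-14))*(-21) = (((-½ + 4)/(-5))*(-14))*(-21) = (-⅕*7/2*(-14))*(-21) = -7/10*(-14)*(-21) = (49/5)*(-21) = -1029/5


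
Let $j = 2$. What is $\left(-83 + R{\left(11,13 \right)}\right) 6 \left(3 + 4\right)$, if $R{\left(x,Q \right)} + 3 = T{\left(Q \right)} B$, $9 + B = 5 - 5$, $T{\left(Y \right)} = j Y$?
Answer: $-13440$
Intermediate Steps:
$T{\left(Y \right)} = 2 Y$
$B = -9$ ($B = -9 + \left(5 - 5\right) = -9 + 0 = -9$)
$R{\left(x,Q \right)} = -3 - 18 Q$ ($R{\left(x,Q \right)} = -3 + 2 Q \left(-9\right) = -3 - 18 Q$)
$\left(-83 + R{\left(11,13 \right)}\right) 6 \left(3 + 4\right) = \left(-83 - 237\right) 6 \left(3 + 4\right) = \left(-83 - 237\right) 6 \cdot 7 = \left(-83 - 237\right) 42 = \left(-320\right) 42 = -13440$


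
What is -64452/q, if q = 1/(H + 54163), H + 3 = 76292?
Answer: -8407892304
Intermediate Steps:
H = 76289 (H = -3 + 76292 = 76289)
q = 1/130452 (q = 1/(76289 + 54163) = 1/130452 ≈ 7.6657e-6)
-64452/q = -64452/1/130452 = -64452*130452 = -8407892304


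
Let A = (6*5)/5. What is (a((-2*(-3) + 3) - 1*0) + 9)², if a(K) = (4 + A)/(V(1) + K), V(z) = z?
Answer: 100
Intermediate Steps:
A = 6 (A = 30*(⅕) = 6)
a(K) = 10/(1 + K) (a(K) = (4 + 6)/(1 + K) = 10/(1 + K))
(a((-2*(-3) + 3) - 1*0) + 9)² = (10/(1 + ((-2*(-3) + 3) - 1*0)) + 9)² = (10/(1 + ((6 + 3) + 0)) + 9)² = (10/(1 + (9 + 0)) + 9)² = (10/(1 + 9) + 9)² = (10/10 + 9)² = (10*(⅒) + 9)² = (1 + 9)² = 10² = 100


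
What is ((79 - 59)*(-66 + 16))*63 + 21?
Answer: -62979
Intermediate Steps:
((79 - 59)*(-66 + 16))*63 + 21 = (20*(-50))*63 + 21 = -1000*63 + 21 = -63000 + 21 = -62979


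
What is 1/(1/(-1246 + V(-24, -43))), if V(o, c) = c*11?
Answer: -1719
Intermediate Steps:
V(o, c) = 11*c
1/(1/(-1246 + V(-24, -43))) = 1/(1/(-1246 + 11*(-43))) = 1/(1/(-1246 - 473)) = 1/(1/(-1719)) = 1/(-1/1719) = -1719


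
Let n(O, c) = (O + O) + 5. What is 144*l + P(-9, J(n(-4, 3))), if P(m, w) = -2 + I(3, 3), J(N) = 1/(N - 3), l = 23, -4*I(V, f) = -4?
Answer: 3311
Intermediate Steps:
I(V, f) = 1 (I(V, f) = -¼*(-4) = 1)
n(O, c) = 5 + 2*O (n(O, c) = 2*O + 5 = 5 + 2*O)
J(N) = 1/(-3 + N)
P(m, w) = -1 (P(m, w) = -2 + 1 = -1)
144*l + P(-9, J(n(-4, 3))) = 144*23 - 1 = 3312 - 1 = 3311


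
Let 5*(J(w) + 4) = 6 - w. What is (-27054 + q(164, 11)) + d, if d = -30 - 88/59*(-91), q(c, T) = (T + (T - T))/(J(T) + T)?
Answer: -9539039/354 ≈ -26946.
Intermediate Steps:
J(w) = -14/5 - w/5 (J(w) = -4 + (6 - w)/5 = -4 + (6/5 - w/5) = -14/5 - w/5)
q(c, T) = T/(-14/5 + 4*T/5) (q(c, T) = (T + (T - T))/((-14/5 - T/5) + T) = (T + 0)/(-14/5 + 4*T/5) = T/(-14/5 + 4*T/5))
d = 6238/59 (d = -30 - 88*1/59*(-91) = -30 - 88/59*(-91) = -30 + 8008/59 = 6238/59 ≈ 105.73)
(-27054 + q(164, 11)) + d = (-27054 + (5/2)*11/(-7 + 2*11)) + 6238/59 = (-27054 + (5/2)*11/(-7 + 22)) + 6238/59 = (-27054 + (5/2)*11/15) + 6238/59 = (-27054 + (5/2)*11*(1/15)) + 6238/59 = (-27054 + 11/6) + 6238/59 = -162313/6 + 6238/59 = -9539039/354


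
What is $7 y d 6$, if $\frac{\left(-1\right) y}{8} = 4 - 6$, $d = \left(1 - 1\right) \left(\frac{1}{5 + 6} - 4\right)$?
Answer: $0$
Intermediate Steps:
$d = 0$ ($d = 0 \left(\frac{1}{11} - 4\right) = 0 \left(- \frac{43}{11}\right) = 0$)
$y = 16$ ($y = - 8 \left(4 - 6\right) = \left(-8\right) \left(-2\right) = 16$)
$7 y d 6 = 7 \cdot 16 \cdot 0 \cdot 6 = 112 \cdot 0 = 0$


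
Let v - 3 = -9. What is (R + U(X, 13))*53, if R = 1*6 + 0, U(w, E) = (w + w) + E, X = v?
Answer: 371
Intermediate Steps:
v = -6 (v = 3 - 9 = -6)
X = -6
U(w, E) = E + 2*w (U(w, E) = 2*w + E = E + 2*w)
R = 6 (R = 6 + 0 = 6)
(R + U(X, 13))*53 = (6 + (13 + 2*(-6)))*53 = (6 + (13 - 12))*53 = (6 + 1)*53 = 7*53 = 371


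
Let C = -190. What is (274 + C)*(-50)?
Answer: -4200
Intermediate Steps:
(274 + C)*(-50) = (274 - 190)*(-50) = 84*(-50) = -4200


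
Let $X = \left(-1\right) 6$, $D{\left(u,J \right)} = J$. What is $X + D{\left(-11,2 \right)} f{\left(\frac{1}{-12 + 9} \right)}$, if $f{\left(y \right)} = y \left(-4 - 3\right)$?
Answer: $- \frac{4}{3} \approx -1.3333$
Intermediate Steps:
$f{\left(y \right)} = - 7 y$ ($f{\left(y \right)} = y \left(-7\right) = - 7 y$)
$X = -6$
$X + D{\left(-11,2 \right)} f{\left(\frac{1}{-12 + 9} \right)} = -6 + 2 \left(- \frac{7}{-12 + 9}\right) = -6 + 2 \left(- \frac{7}{-3}\right) = -6 + 2 \left(\left(-7\right) \left(- \frac{1}{3}\right)\right) = -6 + 2 \cdot \frac{7}{3} = -6 + \frac{14}{3} = - \frac{4}{3}$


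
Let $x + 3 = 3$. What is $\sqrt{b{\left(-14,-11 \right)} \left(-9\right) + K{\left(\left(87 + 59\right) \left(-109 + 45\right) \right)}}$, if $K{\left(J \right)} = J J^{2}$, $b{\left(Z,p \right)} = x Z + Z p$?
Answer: $i \sqrt{815827780970} \approx 9.0323 \cdot 10^{5} i$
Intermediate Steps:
$x = 0$ ($x = -3 + 3 = 0$)
$b{\left(Z,p \right)} = Z p$ ($b{\left(Z,p \right)} = 0 Z + Z p = 0 + Z p = Z p$)
$K{\left(J \right)} = J^{3}$
$\sqrt{b{\left(-14,-11 \right)} \left(-9\right) + K{\left(\left(87 + 59\right) \left(-109 + 45\right) \right)}} = \sqrt{\left(-14\right) \left(-11\right) \left(-9\right) + \left(\left(87 + 59\right) \left(-109 + 45\right)\right)^{3}} = \sqrt{154 \left(-9\right) + \left(146 \left(-64\right)\right)^{3}} = \sqrt{-1386 + \left(-9344\right)^{3}} = \sqrt{-1386 - 815827779584} = \sqrt{-815827780970} = i \sqrt{815827780970}$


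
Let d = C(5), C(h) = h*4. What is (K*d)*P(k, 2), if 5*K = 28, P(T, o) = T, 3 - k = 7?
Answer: -448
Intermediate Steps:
k = -4 (k = 3 - 1*7 = 3 - 7 = -4)
C(h) = 4*h
d = 20 (d = 4*5 = 20)
K = 28/5 (K = (1/5)*28 = 28/5 ≈ 5.6000)
(K*d)*P(k, 2) = ((28/5)*20)*(-4) = 112*(-4) = -448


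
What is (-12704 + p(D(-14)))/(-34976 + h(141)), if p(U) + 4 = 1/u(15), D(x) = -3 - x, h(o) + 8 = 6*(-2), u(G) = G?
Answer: 14663/40380 ≈ 0.36313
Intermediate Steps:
h(o) = -20 (h(o) = -8 + 6*(-2) = -8 - 12 = -20)
p(U) = -59/15 (p(U) = -4 + 1/15 = -59/15)
(-12704 + p(D(-14)))/(-34976 + h(141)) = (-12704 - 59/15)/(-34976 - 20) = -190619/15/(-34996) = -190619/15*(-1/34996) = 14663/40380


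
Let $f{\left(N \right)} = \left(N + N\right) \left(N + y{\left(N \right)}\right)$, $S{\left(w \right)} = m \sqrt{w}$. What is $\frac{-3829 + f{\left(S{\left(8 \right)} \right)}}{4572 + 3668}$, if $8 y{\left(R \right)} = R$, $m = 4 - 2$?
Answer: $- \frac{3757}{8240} \approx -0.45595$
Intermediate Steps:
$m = 2$ ($m = 4 - 2 = 2$)
$y{\left(R \right)} = \frac{R}{8}$
$S{\left(w \right)} = 2 \sqrt{w}$
$f{\left(N \right)} = \frac{9 N^{2}}{4}$ ($f{\left(N \right)} = \left(N + N\right) \left(N + \frac{N}{8}\right) = 2 N \frac{9 N}{8} = \frac{9 N^{2}}{4}$)
$\frac{-3829 + f{\left(S{\left(8 \right)} \right)}}{4572 + 3668} = \frac{-3829 + \frac{9 \left(2 \sqrt{8}\right)^{2}}{4}}{4572 + 3668} = \frac{-3829 + \frac{9 \left(2 \cdot 2 \sqrt{2}\right)^{2}}{4}}{8240} = \left(-3829 + \frac{9 \left(4 \sqrt{2}\right)^{2}}{4}\right) \frac{1}{8240} = \left(-3829 + \frac{9}{4} \cdot 32\right) \frac{1}{8240} = \left(-3829 + 72\right) \frac{1}{8240} = \left(-3757\right) \frac{1}{8240} = - \frac{3757}{8240}$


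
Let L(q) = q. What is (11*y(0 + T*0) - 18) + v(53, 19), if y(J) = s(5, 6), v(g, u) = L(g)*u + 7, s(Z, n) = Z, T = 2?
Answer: 1051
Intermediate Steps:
v(g, u) = 7 + g*u (v(g, u) = g*u + 7 = 7 + g*u)
y(J) = 5
(11*y(0 + T*0) - 18) + v(53, 19) = (11*5 - 18) + (7 + 53*19) = (55 - 18) + (7 + 1007) = 37 + 1014 = 1051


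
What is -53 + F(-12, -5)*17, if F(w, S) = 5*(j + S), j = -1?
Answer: -563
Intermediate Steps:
F(w, S) = -5 + 5*S (F(w, S) = 5*(-1 + S) = -5 + 5*S)
-53 + F(-12, -5)*17 = -53 + (-5 + 5*(-5))*17 = -53 + (-5 - 25)*17 = -53 - 30*17 = -53 - 510 = -563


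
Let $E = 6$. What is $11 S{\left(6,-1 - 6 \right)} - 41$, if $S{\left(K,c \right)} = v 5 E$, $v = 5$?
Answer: $1609$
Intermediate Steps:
$S{\left(K,c \right)} = 150$ ($S{\left(K,c \right)} = 5 \cdot 5 \cdot 6 = 25 \cdot 6 = 150$)
$11 S{\left(6,-1 - 6 \right)} - 41 = 11 \cdot 150 - 41 = 1650 - 41 = 1609$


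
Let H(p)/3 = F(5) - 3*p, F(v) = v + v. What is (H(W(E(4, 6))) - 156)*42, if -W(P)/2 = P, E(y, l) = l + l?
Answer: 3780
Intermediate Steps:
F(v) = 2*v
E(y, l) = 2*l
W(P) = -2*P
H(p) = 30 - 9*p (H(p) = 3*(2*5 - 3*p) = 3*(10 - 3*p) = 30 - 9*p)
(H(W(E(4, 6))) - 156)*42 = ((30 - (-18)*2*6) - 156)*42 = ((30 - (-18)*12) - 156)*42 = ((30 - 9*(-24)) - 156)*42 = ((30 + 216) - 156)*42 = (246 - 156)*42 = 90*42 = 3780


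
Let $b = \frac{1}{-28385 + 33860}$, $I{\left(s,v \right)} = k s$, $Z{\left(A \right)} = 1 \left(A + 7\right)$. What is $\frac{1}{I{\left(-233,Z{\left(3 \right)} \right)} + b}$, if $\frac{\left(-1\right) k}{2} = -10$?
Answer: $- \frac{5475}{25513499} \approx -0.00021459$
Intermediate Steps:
$k = 20$ ($k = \left(-2\right) \left(-10\right) = 20$)
$Z{\left(A \right)} = 7 + A$ ($Z{\left(A \right)} = 1 \left(7 + A\right) = 7 + A$)
$I{\left(s,v \right)} = 20 s$
$b = \frac{1}{5475} \approx 0.00018265$
$\frac{1}{I{\left(-233,Z{\left(3 \right)} \right)} + b} = \frac{1}{20 \left(-233\right) + \frac{1}{5475}} = \frac{1}{-4660 + \frac{1}{5475}} = \frac{1}{- \frac{25513499}{5475}} = - \frac{5475}{25513499}$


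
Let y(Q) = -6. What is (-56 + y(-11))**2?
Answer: 3844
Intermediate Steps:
(-56 + y(-11))**2 = (-56 - 6)**2 = (-62)**2 = 3844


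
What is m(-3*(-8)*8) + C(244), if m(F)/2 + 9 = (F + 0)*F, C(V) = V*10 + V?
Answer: 76394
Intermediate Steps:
C(V) = 11*V (C(V) = 10*V + V = 11*V)
m(F) = -18 + 2*F**2 (m(F) = -18 + 2*((F + 0)*F) = -18 + 2*(F*F) = -18 + 2*F**2)
m(-3*(-8)*8) + C(244) = (-18 + 2*(-3*(-8)*8)**2) + 11*244 = (-18 + 2*(24*8)**2) + 2684 = (-18 + 2*192**2) + 2684 = (-18 + 2*36864) + 2684 = (-18 + 73728) + 2684 = 73710 + 2684 = 76394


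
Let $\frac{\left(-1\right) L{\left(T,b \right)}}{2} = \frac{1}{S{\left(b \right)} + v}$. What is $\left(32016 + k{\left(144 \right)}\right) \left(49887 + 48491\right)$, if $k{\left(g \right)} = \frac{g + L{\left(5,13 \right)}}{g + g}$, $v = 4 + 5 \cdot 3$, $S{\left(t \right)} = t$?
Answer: $\frac{7256953072859}{2304} \approx 3.1497 \cdot 10^{9}$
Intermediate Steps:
$v = 19$ ($v = 4 + 15 = 19$)
$L{\left(T,b \right)} = - \frac{2}{19 + b}$ ($L{\left(T,b \right)} = - \frac{2}{b + 19} = - \frac{2}{19 + b}$)
$k{\left(g \right)} = \frac{- \frac{1}{16} + g}{2 g}$ ($k{\left(g \right)} = \frac{g - \frac{2}{19 + 13}}{g + g} = \frac{g - \frac{2}{32}}{2 g} = \left(g - \frac{1}{16}\right) \frac{1}{2 g} = \left(- \frac{1}{16} + g\right) \frac{1}{2 g} = \frac{- \frac{1}{16} + g}{2 g}$)
$\left(32016 + k{\left(144 \right)}\right) \left(49887 + 48491\right) = \left(32016 + \frac{-1 + 16 \cdot 144}{32 \cdot 144}\right) \left(49887 + 48491\right) = \left(32016 + \frac{1}{32} \cdot \frac{1}{144} \left(-1 + 2304\right)\right) 98378 = \left(32016 + \frac{1}{32} \cdot \frac{1}{144} \cdot 2303\right) 98378 = \left(32016 + \frac{2303}{4608}\right) 98378 = \frac{147532031}{4608} \cdot 98378 = \frac{7256953072859}{2304}$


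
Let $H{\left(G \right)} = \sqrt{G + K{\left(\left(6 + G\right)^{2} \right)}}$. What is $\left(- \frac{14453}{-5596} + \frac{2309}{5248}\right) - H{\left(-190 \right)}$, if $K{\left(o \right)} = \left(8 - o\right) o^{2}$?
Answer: $\frac{22192627}{7341952} - i \sqrt{38797550256318} \approx 3.0227 - 6.2288 \cdot 10^{6} i$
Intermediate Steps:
$K{\left(o \right)} = o^{2} \left(8 - o\right)$
$H{\left(G \right)} = \sqrt{G + \left(6 + G\right)^{4} \left(8 - \left(6 + G\right)^{2}\right)}$ ($H{\left(G \right)} = \sqrt{G + \left(\left(6 + G\right)^{2}\right)^{2} \left(8 - \left(6 + G\right)^{2}\right)} = \sqrt{G + \left(6 + G\right)^{4} \left(8 - \left(6 + G\right)^{2}\right)}$)
$\left(- \frac{14453}{-5596} + \frac{2309}{5248}\right) - H{\left(-190 \right)} = \left(- \frac{14453}{-5596} + \frac{2309}{5248}\right) - \sqrt{-190 - \left(6 - 190\right)^{4} \left(-8 + \left(6 - 190\right)^{2}\right)} = \left(\left(-14453\right) \left(- \frac{1}{5596}\right) + 2309 \cdot \frac{1}{5248}\right) - \sqrt{-190 - \left(-184\right)^{4} \left(-8 + \left(-184\right)^{2}\right)} = \left(\frac{14453}{5596} + \frac{2309}{5248}\right) - \sqrt{-190 - 1146228736 \left(-8 + 33856\right)} = \frac{22192627}{7341952} - \sqrt{-190 - 1146228736 \cdot 33848} = \frac{22192627}{7341952} - \sqrt{-190 - 38797550256128} = \frac{22192627}{7341952} - \sqrt{-38797550256318} = \frac{22192627}{7341952} - i \sqrt{38797550256318}$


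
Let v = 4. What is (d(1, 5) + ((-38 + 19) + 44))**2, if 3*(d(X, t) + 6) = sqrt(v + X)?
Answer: (57 + sqrt(5))**2/9 ≈ 389.88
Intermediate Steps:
d(X, t) = -6 + sqrt(4 + X)/3
(d(1, 5) + ((-38 + 19) + 44))**2 = ((-6 + sqrt(4 + 1)/3) + ((-38 + 19) + 44))**2 = ((-6 + sqrt(5)/3) + (-19 + 44))**2 = ((-6 + sqrt(5)/3) + 25)**2 = (19 + sqrt(5)/3)**2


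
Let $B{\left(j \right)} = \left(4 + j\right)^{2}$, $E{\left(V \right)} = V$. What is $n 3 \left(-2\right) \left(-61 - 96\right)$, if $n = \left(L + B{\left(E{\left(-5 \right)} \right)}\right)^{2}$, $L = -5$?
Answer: $15072$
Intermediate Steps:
$n = 16$ ($n = \left(-5 + \left(4 - 5\right)^{2}\right)^{2} = \left(-5 + \left(-1\right)^{2}\right)^{2} = \left(-5 + 1\right)^{2} = \left(-4\right)^{2} = 16$)
$n 3 \left(-2\right) \left(-61 - 96\right) = 16 \cdot 3 \left(-2\right) \left(-61 - 96\right) = 48 \left(-2\right) \left(-157\right) = \left(-96\right) \left(-157\right) = 15072$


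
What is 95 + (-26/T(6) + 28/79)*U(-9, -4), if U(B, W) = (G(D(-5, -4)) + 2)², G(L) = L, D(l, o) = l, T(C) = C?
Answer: 4676/79 ≈ 59.190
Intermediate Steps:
U(B, W) = 9 (U(B, W) = (-5 + 2)² = (-3)² = 9)
95 + (-26/T(6) + 28/79)*U(-9, -4) = 95 + (-26/6 + 28/79)*9 = 95 + (-26*⅙ + 28*(1/79))*9 = 95 + (-13/3 + 28/79)*9 = 95 - 943/237*9 = 95 - 2829/79 = 4676/79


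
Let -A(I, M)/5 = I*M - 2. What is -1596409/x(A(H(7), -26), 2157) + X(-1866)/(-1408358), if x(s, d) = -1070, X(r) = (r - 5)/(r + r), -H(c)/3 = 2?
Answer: 4195356510062467/2811955749960 ≈ 1492.0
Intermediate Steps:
H(c) = -6 (H(c) = -3*2 = -6)
X(r) = (-5 + r)/(2*r) (X(r) = (-5 + r)/((2*r)) = (-5 + r)*(1/(2*r)) = (-5 + r)/(2*r))
A(I, M) = 10 - 5*I*M (A(I, M) = -5*(I*M - 2) = -5*(-2 + I*M) = 10 - 5*I*M)
-1596409/x(A(H(7), -26), 2157) + X(-1866)/(-1408358) = -1596409/(-1070) + ((½)*(-5 - 1866)/(-1866))/(-1408358) = -1596409*(-1/1070) + ((½)*(-1/1866)*(-1871))*(-1/1408358) = 1596409/1070 + (1871/3732)*(-1/1408358) = 1596409/1070 - 1871/5255992056 = 4195356510062467/2811955749960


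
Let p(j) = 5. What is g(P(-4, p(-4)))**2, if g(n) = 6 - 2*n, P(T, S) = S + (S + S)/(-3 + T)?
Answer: 64/49 ≈ 1.3061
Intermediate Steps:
P(T, S) = S + 2*S/(-3 + T) (P(T, S) = S + (2*S)/(-3 + T) = S + 2*S/(-3 + T))
g(P(-4, p(-4)))**2 = (6 - 10*(-1 - 4)/(-3 - 4))**2 = (6 - 10*(-5)/(-7))**2 = (6 - 10*(-1)*(-5)/7)**2 = (6 - 2*25/7)**2 = (6 - 50/7)**2 = (-8/7)**2 = 64/49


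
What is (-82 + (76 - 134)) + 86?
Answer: -54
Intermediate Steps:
(-82 + (76 - 134)) + 86 = (-82 - 58) + 86 = -140 + 86 = -54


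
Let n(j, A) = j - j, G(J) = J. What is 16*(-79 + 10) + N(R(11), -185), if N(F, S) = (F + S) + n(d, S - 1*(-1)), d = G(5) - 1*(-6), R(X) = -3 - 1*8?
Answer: -1300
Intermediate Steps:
R(X) = -11 (R(X) = -3 - 8 = -11)
d = 11 (d = 5 - 1*(-6) = 5 + 6 = 11)
n(j, A) = 0
N(F, S) = F + S (N(F, S) = (F + S) + 0 = F + S)
16*(-79 + 10) + N(R(11), -185) = 16*(-79 + 10) + (-11 - 185) = 16*(-69) - 196 = -1104 - 196 = -1300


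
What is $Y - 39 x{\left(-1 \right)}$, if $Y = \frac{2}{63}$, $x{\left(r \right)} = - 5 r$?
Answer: $- \frac{12283}{63} \approx -194.97$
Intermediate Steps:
$Y = \frac{2}{63}$ ($Y = 2 \cdot \frac{1}{63} = \frac{2}{63} \approx 0.031746$)
$Y - 39 x{\left(-1 \right)} = \frac{2}{63} - 39 \left(\left(-5\right) \left(-1\right)\right) = \frac{2}{63} - 195 = - \frac{12283}{63}$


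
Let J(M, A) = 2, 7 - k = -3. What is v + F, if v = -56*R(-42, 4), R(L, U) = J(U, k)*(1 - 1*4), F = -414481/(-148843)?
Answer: 50425729/148843 ≈ 338.78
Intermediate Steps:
k = 10 (k = 7 - 1*(-3) = 7 + 3 = 10)
F = 414481/148843 (F = -414481*(-1/148843) = 414481/148843 ≈ 2.7847)
R(L, U) = -6 (R(L, U) = 2*(1 - 1*4) = 2*(1 - 4) = 2*(-3) = -6)
v = 336 (v = -56*(-6) = 336)
v + F = 336 + 414481/148843 = 50425729/148843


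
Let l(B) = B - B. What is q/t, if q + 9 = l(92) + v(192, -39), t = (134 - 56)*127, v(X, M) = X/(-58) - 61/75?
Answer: -14272/10772775 ≈ -0.0013248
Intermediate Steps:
v(X, M) = -61/75 - X/58 (v(X, M) = X*(-1/58) - 61*1/75 = -X/58 - 61/75 = -61/75 - X/58)
t = 9906 (t = 78*127 = 9906)
l(B) = 0
q = -28544/2175 (q = -9 + (0 + (-61/75 - 1/58*192)) = -9 + (0 + (-61/75 - 96/29)) = -9 + (0 - 8969/2175) = -9 - 8969/2175 = -28544/2175 ≈ -13.124)
q/t = -28544/2175/9906 = -28544/2175*1/9906 = -14272/10772775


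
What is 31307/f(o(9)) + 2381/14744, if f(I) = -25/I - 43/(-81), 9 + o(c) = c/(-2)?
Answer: 37389282581/2845592 ≈ 13139.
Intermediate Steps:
o(c) = -9 - c/2 (o(c) = -9 + c/(-2) = -9 + c*(-½) = -9 - c/2)
f(I) = 43/81 - 25/I (f(I) = -25/I - 43*(-1/81) = -25/I + 43/81 = 43/81 - 25/I)
31307/f(o(9)) + 2381/14744 = 31307/(43/81 - 25/(-9 - ½*9)) + 2381/14744 = 31307/(43/81 - 25/(-9 - 9/2)) + 2381*(1/14744) = 31307/(43/81 - 25/(-27/2)) + 2381/14744 = 31307/(43/81 - 25*(-2/27)) + 2381/14744 = 31307/(43/81 + 50/27) + 2381/14744 = 31307/(193/81) + 2381/14744 = 31307*(81/193) + 2381/14744 = 2535867/193 + 2381/14744 = 37389282581/2845592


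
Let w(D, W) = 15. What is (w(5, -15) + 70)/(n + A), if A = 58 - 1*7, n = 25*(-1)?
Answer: 85/26 ≈ 3.2692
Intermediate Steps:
n = -25
A = 51 (A = 58 - 7 = 51)
(w(5, -15) + 70)/(n + A) = (15 + 70)/(-25 + 51) = 85/26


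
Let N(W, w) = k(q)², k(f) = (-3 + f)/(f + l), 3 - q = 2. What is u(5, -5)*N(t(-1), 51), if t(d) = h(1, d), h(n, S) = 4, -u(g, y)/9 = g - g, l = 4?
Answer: 0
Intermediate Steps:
q = 1 (q = 3 - 1*2 = 3 - 2 = 1)
u(g, y) = 0 (u(g, y) = -9*(g - g) = -9*0 = 0)
t(d) = 4
k(f) = (-3 + f)/(4 + f) (k(f) = (-3 + f)/(f + 4) = (-3 + f)/(4 + f))
N(W, w) = 4/25 (N(W, w) = ((-3 + 1)/(4 + 1))² = (-2/5)² = ((⅕)*(-2))² = (-⅖)² = 4/25)
u(5, -5)*N(t(-1), 51) = 0*(4/25) = 0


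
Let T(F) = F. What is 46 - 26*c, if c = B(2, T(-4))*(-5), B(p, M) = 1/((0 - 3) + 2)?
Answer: -84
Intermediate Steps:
B(p, M) = -1 (B(p, M) = 1/(-3 + 2) = 1/(-1) = -1)
c = 5 (c = -1*(-5) = 5)
46 - 26*c = 46 - 26*5 = 46 - 130 = -84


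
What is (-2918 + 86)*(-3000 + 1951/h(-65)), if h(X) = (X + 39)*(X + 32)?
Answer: 1214007128/143 ≈ 8.4896e+6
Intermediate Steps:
h(X) = (32 + X)*(39 + X) (h(X) = (39 + X)*(32 + X) = (32 + X)*(39 + X))
(-2918 + 86)*(-3000 + 1951/h(-65)) = (-2918 + 86)*(-3000 + 1951/(1248 + (-65)² + 71*(-65))) = -2832*(-3000 + 1951/(1248 + 4225 - 4615)) = -2832*(-3000 + 1951/858) = -2832*(-2572049/858) = 1214007128/143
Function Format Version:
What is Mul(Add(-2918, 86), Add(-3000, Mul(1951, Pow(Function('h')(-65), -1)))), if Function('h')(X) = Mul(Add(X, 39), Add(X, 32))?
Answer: Rational(1214007128, 143) ≈ 8.4896e+6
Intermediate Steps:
Function('h')(X) = Mul(Add(32, X), Add(39, X)) (Function('h')(X) = Mul(Add(39, X), Add(32, X)) = Mul(Add(32, X), Add(39, X)))
Mul(Add(-2918, 86), Add(-3000, Mul(1951, Pow(Function('h')(-65), -1)))) = Mul(Add(-2918, 86), Add(-3000, Mul(1951, Pow(Add(1248, Pow(-65, 2), Mul(71, -65)), -1)))) = Mul(-2832, Add(-3000, Mul(1951, Pow(Add(1248, 4225, -4615), -1)))) = Mul(-2832, Add(-3000, Mul(1951, Pow(858, -1)))) = Mul(-2832, Add(-3000, Mul(1951, Rational(1, 858)))) = Mul(-2832, Add(-3000, Rational(1951, 858))) = Mul(-2832, Rational(-2572049, 858)) = Rational(1214007128, 143)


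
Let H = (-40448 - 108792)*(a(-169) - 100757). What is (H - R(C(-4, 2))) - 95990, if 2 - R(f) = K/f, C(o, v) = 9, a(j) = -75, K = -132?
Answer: 45144215020/3 ≈ 1.5048e+10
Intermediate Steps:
H = 15048167680 (H = (-40448 - 108792)*(-75 - 100757) = -149240*(-100832) = 15048167680)
R(f) = 2 + 132/f (R(f) = 2 - (-132)/f = 2 + 132/f)
(H - R(C(-4, 2))) - 95990 = (15048167680 - (2 + 132/9)) - 95990 = (15048167680 - (2 + 132*(⅑))) - 95990 = (15048167680 - (2 + 44/3)) - 95990 = (15048167680 - 1*50/3) - 95990 = (15048167680 - 50/3) - 95990 = 45144502990/3 - 95990 = 45144215020/3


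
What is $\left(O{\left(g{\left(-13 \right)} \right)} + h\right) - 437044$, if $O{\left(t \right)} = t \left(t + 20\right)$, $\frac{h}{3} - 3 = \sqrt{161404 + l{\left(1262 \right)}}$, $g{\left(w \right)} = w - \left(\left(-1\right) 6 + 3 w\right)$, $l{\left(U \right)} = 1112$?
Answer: $-435371 + 6 \sqrt{40629} \approx -4.3416 \cdot 10^{5}$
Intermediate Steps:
$g{\left(w \right)} = 6 - 2 w$ ($g{\left(w \right)} = w - \left(-6 + 3 w\right) = 6 - 2 w$)
$h = 9 + 6 \sqrt{40629}$ ($h = 9 + 3 \sqrt{161404 + 1112} = 9 + 3 \sqrt{162516} = 9 + 3 \cdot 2 \sqrt{40629} = 9 + 6 \sqrt{40629} \approx 1218.4$)
$O{\left(t \right)} = t \left(20 + t\right)$
$\left(O{\left(g{\left(-13 \right)} \right)} + h\right) - 437044 = \left(\left(6 - -26\right) \left(20 + \left(6 - -26\right)\right) + \left(9 + 6 \sqrt{40629}\right)\right) - 437044 = \left(\left(6 + 26\right) \left(20 + \left(6 + 26\right)\right) + \left(9 + 6 \sqrt{40629}\right)\right) - 437044 = \left(32 \left(20 + 32\right) + \left(9 + 6 \sqrt{40629}\right)\right) - 437044 = \left(32 \cdot 52 + \left(9 + 6 \sqrt{40629}\right)\right) - 437044 = \left(1664 + \left(9 + 6 \sqrt{40629}\right)\right) - 437044 = \left(1673 + 6 \sqrt{40629}\right) - 437044 = -435371 + 6 \sqrt{40629}$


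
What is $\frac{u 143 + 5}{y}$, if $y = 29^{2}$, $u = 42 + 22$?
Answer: $\frac{9157}{841} \approx 10.888$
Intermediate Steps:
$u = 64$
$y = 841$
$\frac{u 143 + 5}{y} = \frac{64 \cdot 143 + 5}{841} = \left(9152 + 5\right) \frac{1}{841} = 9157 \cdot \frac{1}{841} = \frac{9157}{841}$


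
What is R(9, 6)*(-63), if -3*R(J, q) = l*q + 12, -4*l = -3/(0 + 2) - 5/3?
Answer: 1407/4 ≈ 351.75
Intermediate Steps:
l = 19/24 (l = -(-3/(0 + 2) - 5/3)/4 = -(-3/2 - 5*⅓)/4 = -(-3*½ - 5/3)/4 = -(-3/2 - 5/3)/4 = -¼*(-19/6) = 19/24 ≈ 0.79167)
R(J, q) = -4 - 19*q/72 (R(J, q) = -(19*q/24 + 12)/3 = -(12 + 19*q/24)/3 = -4 - 19*q/72)
R(9, 6)*(-63) = (-4 - 19/72*6)*(-63) = (-4 - 19/12)*(-63) = -67/12*(-63) = 1407/4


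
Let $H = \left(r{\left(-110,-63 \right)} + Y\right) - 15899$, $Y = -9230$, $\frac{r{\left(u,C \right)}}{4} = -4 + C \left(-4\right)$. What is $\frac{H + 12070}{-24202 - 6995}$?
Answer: $\frac{12067}{31197} \approx 0.3868$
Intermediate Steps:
$r{\left(u,C \right)} = -16 - 16 C$ ($r{\left(u,C \right)} = 4 \left(-4 + C \left(-4\right)\right) = 4 \left(-4 - 4 C\right) = -16 - 16 C$)
$H = -24137$ ($H = \left(\left(-16 - -1008\right) - 9230\right) - 15899 = \left(\left(-16 + 1008\right) - 9230\right) - 15899 = \left(992 - 9230\right) - 15899 = -8238 - 15899 = -24137$)
$\frac{H + 12070}{-24202 - 6995} = \frac{-24137 + 12070}{-24202 - 6995} = - \frac{12067}{-31197} = \left(-12067\right) \left(- \frac{1}{31197}\right) = \frac{12067}{31197}$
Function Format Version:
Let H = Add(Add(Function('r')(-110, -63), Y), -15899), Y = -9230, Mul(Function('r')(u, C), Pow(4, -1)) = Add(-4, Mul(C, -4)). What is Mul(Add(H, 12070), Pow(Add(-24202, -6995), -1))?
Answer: Rational(12067, 31197) ≈ 0.38680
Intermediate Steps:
Function('r')(u, C) = Add(-16, Mul(-16, C)) (Function('r')(u, C) = Mul(4, Add(-4, Mul(C, -4))) = Mul(4, Add(-4, Mul(-4, C))) = Add(-16, Mul(-16, C)))
H = -24137 (H = Add(Add(Add(-16, Mul(-16, -63)), -9230), -15899) = Add(Add(Add(-16, 1008), -9230), -15899) = Add(Add(992, -9230), -15899) = Add(-8238, -15899) = -24137)
Mul(Add(H, 12070), Pow(Add(-24202, -6995), -1)) = Mul(Add(-24137, 12070), Pow(Add(-24202, -6995), -1)) = Mul(-12067, Pow(-31197, -1)) = Mul(-12067, Rational(-1, 31197)) = Rational(12067, 31197)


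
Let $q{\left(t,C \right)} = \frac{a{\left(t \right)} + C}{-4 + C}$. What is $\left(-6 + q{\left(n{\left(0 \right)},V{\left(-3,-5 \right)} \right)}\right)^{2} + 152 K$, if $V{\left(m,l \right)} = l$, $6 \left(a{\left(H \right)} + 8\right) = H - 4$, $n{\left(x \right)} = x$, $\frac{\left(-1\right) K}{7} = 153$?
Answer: $- \frac{118660727}{729} \approx -1.6277 \cdot 10^{5}$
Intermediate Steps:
$K = -1071$ ($K = \left(-7\right) 153 = -1071$)
$a{\left(H \right)} = - \frac{26}{3} + \frac{H}{6}$ ($a{\left(H \right)} = -8 + \frac{H - 4}{6} = -8 + \frac{-4 + H}{6} = -8 + \left(- \frac{2}{3} + \frac{H}{6}\right) = - \frac{26}{3} + \frac{H}{6}$)
$q{\left(t,C \right)} = \frac{- \frac{26}{3} + C + \frac{t}{6}}{-4 + C}$ ($q{\left(t,C \right)} = \frac{\left(- \frac{26}{3} + \frac{t}{6}\right) + C}{-4 + C} = \frac{- \frac{26}{3} + C + \frac{t}{6}}{-4 + C}$)
$\left(-6 + q{\left(n{\left(0 \right)},V{\left(-3,-5 \right)} \right)}\right)^{2} + 152 K = \left(-6 + \frac{-52 + 0 + 6 \left(-5\right)}{6 \left(-4 - 5\right)}\right)^{2} + 152 \left(-1071\right) = \left(-6 + \frac{-52 + 0 - 30}{6 \left(-9\right)}\right)^{2} - 162792 = \left(-6 + \frac{1}{6} \left(- \frac{1}{9}\right) \left(-82\right)\right)^{2} - 162792 = \left(-6 + \frac{41}{27}\right)^{2} - 162792 = \left(- \frac{121}{27}\right)^{2} - 162792 = \frac{14641}{729} - 162792 = - \frac{118660727}{729}$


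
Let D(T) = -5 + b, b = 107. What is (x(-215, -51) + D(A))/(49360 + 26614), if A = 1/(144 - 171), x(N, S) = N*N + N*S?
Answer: 28646/37987 ≈ 0.75410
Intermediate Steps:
x(N, S) = N² + N*S
A = -1/27 (A = 1/(-27) = -1/27 ≈ -0.037037)
D(T) = 102 (D(T) = -5 + 107 = 102)
(x(-215, -51) + D(A))/(49360 + 26614) = (-215*(-215 - 51) + 102)/(49360 + 26614) = (-215*(-266) + 102)/75974 = (57190 + 102)*(1/75974) = 57292*(1/75974) = 28646/37987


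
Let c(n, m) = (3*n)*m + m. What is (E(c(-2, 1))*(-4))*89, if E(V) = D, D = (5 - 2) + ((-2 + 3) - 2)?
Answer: -712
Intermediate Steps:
c(n, m) = m + 3*m*n (c(n, m) = 3*m*n + m = m + 3*m*n)
D = 2 (D = 3 + (1 - 2) = 3 - 1 = 2)
E(V) = 2
(E(c(-2, 1))*(-4))*89 = (2*(-4))*89 = -8*89 = -712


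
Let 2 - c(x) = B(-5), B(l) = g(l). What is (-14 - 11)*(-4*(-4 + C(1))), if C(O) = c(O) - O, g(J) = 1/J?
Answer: -280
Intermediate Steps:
B(l) = 1/l
c(x) = 11/5 (c(x) = 2 - 1/(-5) = 2 - 1*(-⅕) = 2 + ⅕ = 11/5)
C(O) = 11/5 - O
(-14 - 11)*(-4*(-4 + C(1))) = (-14 - 11)*(-4*(-4 + (11/5 - 1*1))) = -(-100)*(-4 + (11/5 - 1)) = -(-100)*(-4 + 6/5) = -(-100)*(-14)/5 = -25*56/5 = -280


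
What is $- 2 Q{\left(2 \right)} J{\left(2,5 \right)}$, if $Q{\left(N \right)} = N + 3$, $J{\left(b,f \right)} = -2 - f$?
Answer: $70$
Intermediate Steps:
$Q{\left(N \right)} = 3 + N$
$- 2 Q{\left(2 \right)} J{\left(2,5 \right)} = - 2 \left(3 + 2\right) \left(-2 - 5\right) = \left(-2\right) 5 \left(-2 - 5\right) = \left(-10\right) \left(-7\right) = 70$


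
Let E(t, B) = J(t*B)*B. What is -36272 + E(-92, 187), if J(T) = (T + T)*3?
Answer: -19339160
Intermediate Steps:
J(T) = 6*T (J(T) = (2*T)*3 = 6*T)
E(t, B) = 6*t*B**2 (E(t, B) = (6*(t*B))*B = (6*(B*t))*B = (6*B*t)*B = 6*t*B**2)
-36272 + E(-92, 187) = -36272 + 6*(-92)*187**2 = -36272 + 6*(-92)*34969 = -36272 - 19302888 = -19339160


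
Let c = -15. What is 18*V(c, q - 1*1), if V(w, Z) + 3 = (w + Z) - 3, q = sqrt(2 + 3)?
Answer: -396 + 18*sqrt(5) ≈ -355.75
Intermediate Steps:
q = sqrt(5) ≈ 2.2361
V(w, Z) = -6 + Z + w (V(w, Z) = -3 + ((w + Z) - 3) = -3 + ((Z + w) - 3) = -3 + (-3 + Z + w) = -6 + Z + w)
18*V(c, q - 1*1) = 18*(-6 + (sqrt(5) - 1*1) - 15) = 18*(-6 + (sqrt(5) - 1) - 15) = 18*(-6 + (-1 + sqrt(5)) - 15) = 18*(-22 + sqrt(5)) = -396 + 18*sqrt(5)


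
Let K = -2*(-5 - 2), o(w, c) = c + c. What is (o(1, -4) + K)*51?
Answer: 306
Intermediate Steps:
o(w, c) = 2*c
K = 14 (K = -2*(-7) = 14)
(o(1, -4) + K)*51 = (2*(-4) + 14)*51 = (-8 + 14)*51 = 6*51 = 306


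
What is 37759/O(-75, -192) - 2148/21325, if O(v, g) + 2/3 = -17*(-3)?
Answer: 2415307677/3220075 ≈ 750.08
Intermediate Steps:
O(v, g) = 151/3 (O(v, g) = -⅔ - 17*(-3) = -⅔ + 51 = 151/3)
37759/O(-75, -192) - 2148/21325 = 37759/(151/3) - 2148/21325 = 37759*(3/151) - 2148*1/21325 = 113277/151 - 2148/21325 = 2415307677/3220075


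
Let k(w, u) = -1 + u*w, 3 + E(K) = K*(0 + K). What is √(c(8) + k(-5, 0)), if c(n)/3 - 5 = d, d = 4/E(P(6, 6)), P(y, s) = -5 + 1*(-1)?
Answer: √1738/11 ≈ 3.7899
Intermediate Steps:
P(y, s) = -6 (P(y, s) = -5 - 1 = -6)
E(K) = -3 + K² (E(K) = -3 + K*(0 + K) = -3 + K*K = -3 + K²)
d = 4/33 (d = 4/(-3 + (-6)²) = 4/(-3 + 36) = 4/33 ≈ 0.12121)
c(n) = 169/11 (c(n) = 15 + 3*(4/33) = 15 + 4/11 = 169/11)
√(c(8) + k(-5, 0)) = √(169/11 + (-1 + 0*(-5))) = √(169/11 + (-1 + 0)) = √(169/11 - 1) = √(158/11) = √1738/11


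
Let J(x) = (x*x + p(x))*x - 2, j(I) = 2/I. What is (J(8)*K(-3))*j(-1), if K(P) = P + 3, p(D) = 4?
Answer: 0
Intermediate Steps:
K(P) = 3 + P
J(x) = -2 + x*(4 + x²) (J(x) = (x*x + 4)*x - 2 = (x² + 4)*x - 2 = (4 + x²)*x - 2 = x*(4 + x²) - 2 = -2 + x*(4 + x²))
(J(8)*K(-3))*j(-1) = ((-2 + 8³ + 4*8)*(3 - 3))*(2/(-1)) = ((-2 + 512 + 32)*0)*(2*(-1)) = (542*0)*(-2) = 0*(-2) = 0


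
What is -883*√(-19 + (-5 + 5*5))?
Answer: -883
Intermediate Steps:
-883*√(-19 + (-5 + 5*5)) = -883*√(-19 + (-5 + 25)) = -883*√(-19 + 20) = -883*√1 = -883*1 = -883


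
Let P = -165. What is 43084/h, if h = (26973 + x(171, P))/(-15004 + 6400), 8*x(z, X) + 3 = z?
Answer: -61782456/4499 ≈ -13732.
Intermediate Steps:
x(z, X) = -3/8 + z/8
h = -4499/1434 (h = (26973 + (-3/8 + (⅛)*171))/(-15004 + 6400) = (26973 + (-3/8 + 171/8))/(-8604) = (26973 + 21)*(-1/8604) = 26994*(-1/8604) = -4499/1434 ≈ -3.1374)
43084/h = 43084/(-4499/1434) = 43084*(-1434/4499) = -61782456/4499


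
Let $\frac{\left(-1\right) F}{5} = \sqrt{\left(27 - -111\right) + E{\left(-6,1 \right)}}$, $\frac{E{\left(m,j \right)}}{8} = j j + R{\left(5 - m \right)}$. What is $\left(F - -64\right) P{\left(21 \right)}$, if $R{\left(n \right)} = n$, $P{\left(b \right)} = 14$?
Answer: $896 - 210 \sqrt{26} \approx -174.79$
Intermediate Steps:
$E{\left(m,j \right)} = 40 - 8 m + 8 j^{2}$ ($E{\left(m,j \right)} = 8 \left(j j - \left(-5 + m\right)\right) = 8 \left(j^{2} - \left(-5 + m\right)\right) = 8 \left(5 + j^{2} - m\right) = 40 - 8 m + 8 j^{2}$)
$F = - 15 \sqrt{26}$ ($F = - 5 \sqrt{\left(27 - -111\right) + \left(40 - -48 + 8 \cdot 1^{2}\right)} = - 5 \sqrt{\left(27 + 111\right) + \left(40 + 48 + 8 \cdot 1\right)} = - 5 \sqrt{138 + \left(40 + 48 + 8\right)} = - 5 \sqrt{138 + 96} = - 5 \sqrt{234} = - 5 \cdot 3 \sqrt{26} = - 15 \sqrt{26} \approx -76.485$)
$\left(F - -64\right) P{\left(21 \right)} = \left(- 15 \sqrt{26} - -64\right) 14 = \left(- 15 \sqrt{26} + 64\right) 14 = \left(64 - 15 \sqrt{26}\right) 14 = 896 - 210 \sqrt{26}$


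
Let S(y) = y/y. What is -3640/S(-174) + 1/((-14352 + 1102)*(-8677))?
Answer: -418491709999/114970250 ≈ -3640.0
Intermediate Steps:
S(y) = 1
-3640/S(-174) + 1/((-14352 + 1102)*(-8677)) = -3640/1 + 1/((-14352 + 1102)*(-8677)) = -3640*1 - 1/8677/(-13250) = -3640 - 1/13250*(-1/8677) = -3640 + 1/114970250 = -418491709999/114970250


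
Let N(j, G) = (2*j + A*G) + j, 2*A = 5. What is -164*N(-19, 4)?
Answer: 7708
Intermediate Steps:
A = 5/2 (A = (½)*5 = 5/2 ≈ 2.5000)
N(j, G) = 3*j + 5*G/2 (N(j, G) = (2*j + 5*G/2) + j = 3*j + 5*G/2)
-164*N(-19, 4) = -164*(3*(-19) + (5/2)*4) = -164*(-57 + 10) = -164*(-47) = 7708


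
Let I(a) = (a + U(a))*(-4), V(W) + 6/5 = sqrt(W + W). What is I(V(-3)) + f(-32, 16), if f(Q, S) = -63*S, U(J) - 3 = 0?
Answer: -5076/5 - 4*I*sqrt(6) ≈ -1015.2 - 9.798*I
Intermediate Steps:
U(J) = 3 (U(J) = 3 + 0 = 3)
V(W) = -6/5 + sqrt(2)*sqrt(W) (V(W) = -6/5 + sqrt(W + W) = -6/5 + sqrt(2*W) = -6/5 + sqrt(2)*sqrt(W))
I(a) = -12 - 4*a (I(a) = (a + 3)*(-4) = (3 + a)*(-4) = -12 - 4*a)
I(V(-3)) + f(-32, 16) = (-12 - 4*(-6/5 + sqrt(2)*sqrt(-3))) - 63*16 = (-12 - 4*(-6/5 + sqrt(2)*(I*sqrt(3)))) - 1008 = (-12 - 4*(-6/5 + I*sqrt(6))) - 1008 = (-12 + (24/5 - 4*I*sqrt(6))) - 1008 = (-36/5 - 4*I*sqrt(6)) - 1008 = -5076/5 - 4*I*sqrt(6)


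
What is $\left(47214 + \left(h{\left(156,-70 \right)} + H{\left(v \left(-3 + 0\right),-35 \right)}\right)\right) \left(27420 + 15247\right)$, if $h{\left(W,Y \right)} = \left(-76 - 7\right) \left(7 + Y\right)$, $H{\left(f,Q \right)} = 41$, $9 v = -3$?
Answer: $2239334828$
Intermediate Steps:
$v = - \frac{1}{3}$ ($v = \frac{1}{9} \left(-3\right) = - \frac{1}{3} \approx -0.33333$)
$h{\left(W,Y \right)} = -581 - 83 Y$ ($h{\left(W,Y \right)} = - 83 \left(7 + Y\right) = -581 - 83 Y$)
$\left(47214 + \left(h{\left(156,-70 \right)} + H{\left(v \left(-3 + 0\right),-35 \right)}\right)\right) \left(27420 + 15247\right) = \left(47214 + \left(\left(-581 - -5810\right) + 41\right)\right) \left(27420 + 15247\right) = \left(47214 + \left(\left(-581 + 5810\right) + 41\right)\right) 42667 = \left(47214 + \left(5229 + 41\right)\right) 42667 = \left(47214 + 5270\right) 42667 = 52484 \cdot 42667 = 2239334828$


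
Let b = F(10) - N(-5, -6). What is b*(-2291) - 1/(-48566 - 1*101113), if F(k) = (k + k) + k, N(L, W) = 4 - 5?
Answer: -10630352258/149679 ≈ -71021.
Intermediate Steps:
N(L, W) = -1
F(k) = 3*k (F(k) = 2*k + k = 3*k)
b = 31 (b = 3*10 - 1*(-1) = 30 + 1 = 31)
b*(-2291) - 1/(-48566 - 1*101113) = 31*(-2291) - 1/(-48566 - 1*101113) = -71021 - 1/(-48566 - 101113) = -71021 - 1/(-149679) = -71021 - 1*(-1/149679) = -71021 + 1/149679 = -10630352258/149679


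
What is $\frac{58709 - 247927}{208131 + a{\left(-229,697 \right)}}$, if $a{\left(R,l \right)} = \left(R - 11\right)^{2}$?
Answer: $- \frac{189218}{265731} \approx -0.71207$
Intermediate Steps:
$a{\left(R,l \right)} = \left(-11 + R\right)^{2}$
$\frac{58709 - 247927}{208131 + a{\left(-229,697 \right)}} = \frac{58709 - 247927}{208131 + \left(-11 - 229\right)^{2}} = - \frac{189218}{208131 + \left(-240\right)^{2}} = - \frac{189218}{208131 + 57600} = - \frac{189218}{265731}$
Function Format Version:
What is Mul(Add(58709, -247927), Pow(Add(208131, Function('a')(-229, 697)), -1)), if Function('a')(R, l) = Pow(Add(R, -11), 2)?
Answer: Rational(-189218, 265731) ≈ -0.71207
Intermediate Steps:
Function('a')(R, l) = Pow(Add(-11, R), 2)
Mul(Add(58709, -247927), Pow(Add(208131, Function('a')(-229, 697)), -1)) = Mul(Add(58709, -247927), Pow(Add(208131, Pow(Add(-11, -229), 2)), -1)) = Mul(-189218, Pow(Add(208131, Pow(-240, 2)), -1)) = Mul(-189218, Pow(Add(208131, 57600), -1)) = Mul(-189218, Pow(265731, -1)) = Mul(-189218, Rational(1, 265731)) = Rational(-189218, 265731)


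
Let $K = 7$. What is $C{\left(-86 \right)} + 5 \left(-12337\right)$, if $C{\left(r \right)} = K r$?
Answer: $-62287$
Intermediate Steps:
$C{\left(r \right)} = 7 r$
$C{\left(-86 \right)} + 5 \left(-12337\right) = 7 \left(-86\right) + 5 \left(-12337\right) = -602 - 61685 = -62287$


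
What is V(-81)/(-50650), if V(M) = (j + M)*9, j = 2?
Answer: 711/50650 ≈ 0.014038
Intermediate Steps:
V(M) = 18 + 9*M (V(M) = (2 + M)*9 = 18 + 9*M)
V(-81)/(-50650) = (18 + 9*(-81))/(-50650) = (18 - 729)*(-1/50650) = -711*(-1/50650) = 711/50650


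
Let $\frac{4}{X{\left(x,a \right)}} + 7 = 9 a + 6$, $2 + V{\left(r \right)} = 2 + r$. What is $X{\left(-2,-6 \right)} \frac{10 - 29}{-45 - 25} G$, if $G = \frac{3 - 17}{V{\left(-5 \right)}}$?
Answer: $- \frac{76}{1375} \approx -0.055273$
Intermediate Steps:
$V{\left(r \right)} = r$ ($V{\left(r \right)} = -2 + \left(2 + r\right) = r$)
$G = \frac{14}{5}$ ($G = \frac{3 - 17}{-5} = \left(3 - 17\right) \left(- \frac{1}{5}\right) = \left(-14\right) \left(- \frac{1}{5}\right) = \frac{14}{5} \approx 2.8$)
$X{\left(x,a \right)} = \frac{4}{-1 + 9 a}$ ($X{\left(x,a \right)} = \frac{4}{-7 + \left(9 a + 6\right)} = \frac{4}{-7 + \left(6 + 9 a\right)} = \frac{4}{-1 + 9 a}$)
$X{\left(-2,-6 \right)} \frac{10 - 29}{-45 - 25} G = \frac{4}{-1 + 9 \left(-6\right)} \frac{10 - 29}{-45 - 25} \cdot \frac{14}{5} = \frac{4}{-1 - 54} \left(- \frac{19}{-70}\right) \frac{14}{5} = \frac{4}{-55} \left(\left(-19\right) \left(- \frac{1}{70}\right)\right) \frac{14}{5} = 4 \left(- \frac{1}{55}\right) \frac{19}{70} \cdot \frac{14}{5} = \left(- \frac{4}{55}\right) \frac{19}{70} \cdot \frac{14}{5} = \left(- \frac{38}{1925}\right) \frac{14}{5} = - \frac{76}{1375}$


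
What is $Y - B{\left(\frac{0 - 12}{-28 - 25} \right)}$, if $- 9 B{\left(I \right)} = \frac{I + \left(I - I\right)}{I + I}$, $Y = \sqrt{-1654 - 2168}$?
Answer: $\frac{1}{18} + 7 i \sqrt{78} \approx 0.055556 + 61.822 i$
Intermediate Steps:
$Y = 7 i \sqrt{78}$ ($Y = \sqrt{-3822} = 7 i \sqrt{78} \approx 61.822 i$)
$B{\left(I \right)} = - \frac{1}{18}$ ($B{\left(I \right)} = - \frac{\left(I + \left(I - I\right)\right) \frac{1}{I + I}}{9} = - \frac{\left(I + 0\right) \frac{1}{2 I}}{9} = - \frac{I \frac{1}{2 I}}{9} = \left(- \frac{1}{9}\right) \frac{1}{2} = - \frac{1}{18}$)
$Y - B{\left(\frac{0 - 12}{-28 - 25} \right)} = 7 i \sqrt{78} - - \frac{1}{18} = 7 i \sqrt{78} + \frac{1}{18} = \frac{1}{18} + 7 i \sqrt{78}$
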